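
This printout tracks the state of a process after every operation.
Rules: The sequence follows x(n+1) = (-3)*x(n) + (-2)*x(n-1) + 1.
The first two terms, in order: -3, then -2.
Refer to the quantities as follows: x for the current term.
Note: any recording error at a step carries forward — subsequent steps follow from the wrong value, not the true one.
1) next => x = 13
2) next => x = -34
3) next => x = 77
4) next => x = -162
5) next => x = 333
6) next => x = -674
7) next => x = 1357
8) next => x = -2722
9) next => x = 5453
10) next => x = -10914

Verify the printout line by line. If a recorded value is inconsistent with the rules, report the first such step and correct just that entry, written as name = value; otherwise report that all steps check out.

step 1: x = -3*(-2) + (-2)*(-3) + (1) = 13 -> checks out
step 2: x = -3*(13) + (-2)*(-2) + (1) = -34 -> matches
step 3: x = -3*(-34) + (-2)*(13) + (1) = 77 -> checks out
step 4: x = -3*(77) + (-2)*(-34) + (1) = -162 -> no discrepancy
step 5: x = -3*(-162) + (-2)*(77) + (1) = 333 -> exactly as logged
step 6: x = -3*(333) + (-2)*(-162) + (1) = -674 -> confirmed correct
step 7: x = -3*(-674) + (-2)*(333) + (1) = 1357 -> confirmed correct
step 8: x = -3*(1357) + (-2)*(-674) + (1) = -2722 -> no discrepancy
step 9: x = -3*(-2722) + (-2)*(1357) + (1) = 5453 -> exactly as logged
step 10: x = -3*(5453) + (-2)*(-2722) + (1) = -10914 -> checks out
Nothing is out of place; the run is error-free.

no error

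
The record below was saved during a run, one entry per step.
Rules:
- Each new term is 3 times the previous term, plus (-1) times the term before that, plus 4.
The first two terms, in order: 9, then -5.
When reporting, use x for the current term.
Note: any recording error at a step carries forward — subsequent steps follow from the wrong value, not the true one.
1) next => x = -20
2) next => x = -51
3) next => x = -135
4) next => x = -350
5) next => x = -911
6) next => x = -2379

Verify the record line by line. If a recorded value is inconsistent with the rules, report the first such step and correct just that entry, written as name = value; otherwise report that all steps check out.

step 3, x = -129

Recomputing the run from the initial state:
step 1: x = -20
step 2: x = -51
step 3: x = -129
step 4: x = -332
step 5: x = -863
step 6: x = -2253
The first disagreement with the record is at step 3, where the value should be x = -129.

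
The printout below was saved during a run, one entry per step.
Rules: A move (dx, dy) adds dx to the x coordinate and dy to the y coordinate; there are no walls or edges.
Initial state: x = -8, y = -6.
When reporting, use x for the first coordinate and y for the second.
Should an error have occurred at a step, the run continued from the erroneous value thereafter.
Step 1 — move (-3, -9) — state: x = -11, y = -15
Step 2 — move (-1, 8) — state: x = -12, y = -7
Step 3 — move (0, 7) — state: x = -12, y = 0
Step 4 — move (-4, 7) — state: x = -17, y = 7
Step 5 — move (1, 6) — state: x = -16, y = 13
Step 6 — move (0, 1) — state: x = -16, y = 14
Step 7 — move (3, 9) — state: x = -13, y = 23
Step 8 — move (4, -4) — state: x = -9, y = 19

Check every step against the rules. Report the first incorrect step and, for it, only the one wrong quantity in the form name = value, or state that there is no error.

Recomputing the run from the initial state:
step 1: x = -11, y = -15
step 2: x = -12, y = -7
step 3: x = -12, y = 0
step 4: x = -16, y = 7
step 5: x = -15, y = 13
step 6: x = -15, y = 14
step 7: x = -12, y = 23
step 8: x = -8, y = 19
The first disagreement with the printout is at step 4, where the value should be x = -16.

step 4, x = -16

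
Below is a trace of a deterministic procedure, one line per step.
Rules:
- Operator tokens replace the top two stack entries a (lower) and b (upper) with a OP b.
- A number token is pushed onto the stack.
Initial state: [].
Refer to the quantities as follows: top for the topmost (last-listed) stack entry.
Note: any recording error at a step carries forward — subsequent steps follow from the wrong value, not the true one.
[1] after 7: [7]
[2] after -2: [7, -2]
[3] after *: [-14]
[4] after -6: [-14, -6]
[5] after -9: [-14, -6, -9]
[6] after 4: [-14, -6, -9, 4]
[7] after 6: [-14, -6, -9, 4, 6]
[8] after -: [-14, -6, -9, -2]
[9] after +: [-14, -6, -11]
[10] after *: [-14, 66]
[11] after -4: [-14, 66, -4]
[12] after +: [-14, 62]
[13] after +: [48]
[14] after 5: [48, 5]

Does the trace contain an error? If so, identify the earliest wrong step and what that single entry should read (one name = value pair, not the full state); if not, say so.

no error

Recomputing the run from the initial state:
step 1: [7]
step 2: [7, -2]
step 3: [-14]
step 4: [-14, -6]
step 5: [-14, -6, -9]
step 6: [-14, -6, -9, 4]
step 7: [-14, -6, -9, 4, 6]
step 8: [-14, -6, -9, -2]
step 9: [-14, -6, -11]
step 10: [-14, 66]
step 11: [-14, 66, -4]
step 12: [-14, 62]
step 13: [48]
step 14: [48, 5]
This matches the trace at every step.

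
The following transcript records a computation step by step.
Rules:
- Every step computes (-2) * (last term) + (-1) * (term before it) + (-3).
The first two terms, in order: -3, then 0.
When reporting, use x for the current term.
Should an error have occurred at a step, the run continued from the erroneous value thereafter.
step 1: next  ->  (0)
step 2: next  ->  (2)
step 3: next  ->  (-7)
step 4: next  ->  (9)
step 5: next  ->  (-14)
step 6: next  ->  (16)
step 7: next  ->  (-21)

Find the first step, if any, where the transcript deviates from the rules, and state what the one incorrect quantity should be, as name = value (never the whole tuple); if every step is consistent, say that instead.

step 2, x = -3

1. x = -2*(0) + (-1)*(-3) + (-3) = 0 (checks out)
2. x = -2*(0) + (-1)*(0) + (-3) = -3 (the recorded entry deviates here)
First deviation found at step 2; the corrected entry is x = -3.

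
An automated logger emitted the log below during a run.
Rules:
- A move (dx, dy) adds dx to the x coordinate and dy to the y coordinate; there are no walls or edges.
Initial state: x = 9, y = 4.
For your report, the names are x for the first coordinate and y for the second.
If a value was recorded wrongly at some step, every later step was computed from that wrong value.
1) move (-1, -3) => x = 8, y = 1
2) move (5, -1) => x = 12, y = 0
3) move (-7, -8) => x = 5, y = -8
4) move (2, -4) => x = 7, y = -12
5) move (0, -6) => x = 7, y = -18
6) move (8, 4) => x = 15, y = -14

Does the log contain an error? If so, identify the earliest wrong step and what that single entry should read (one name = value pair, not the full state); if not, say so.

step 2, x = 13

1. x = 9 + (-1) = 8, y = 4 + (-3) = 1 (exactly as logged)
2. x = 8 + (5) = 13, y = 1 + (-1) = 0 (first mismatch against the log)
So the first discrepancy is step 2, where the right value is x = 13.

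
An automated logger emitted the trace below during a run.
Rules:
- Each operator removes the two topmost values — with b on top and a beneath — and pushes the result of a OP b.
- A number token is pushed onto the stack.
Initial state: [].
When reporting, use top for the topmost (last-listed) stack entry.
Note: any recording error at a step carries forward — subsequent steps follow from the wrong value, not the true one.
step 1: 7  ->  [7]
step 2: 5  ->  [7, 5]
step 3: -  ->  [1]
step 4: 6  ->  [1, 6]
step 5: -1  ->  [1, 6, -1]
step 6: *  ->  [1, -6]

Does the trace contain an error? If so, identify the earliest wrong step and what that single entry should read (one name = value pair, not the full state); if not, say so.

1. push 7: top = 7 (exactly as logged)
2. push 5: top = 5 (same as recorded)
3. 7 - 5 = 2 (first mismatch against the trace)
The earliest wrong entry is at step 3: it should read top = 2.

step 3, top = 2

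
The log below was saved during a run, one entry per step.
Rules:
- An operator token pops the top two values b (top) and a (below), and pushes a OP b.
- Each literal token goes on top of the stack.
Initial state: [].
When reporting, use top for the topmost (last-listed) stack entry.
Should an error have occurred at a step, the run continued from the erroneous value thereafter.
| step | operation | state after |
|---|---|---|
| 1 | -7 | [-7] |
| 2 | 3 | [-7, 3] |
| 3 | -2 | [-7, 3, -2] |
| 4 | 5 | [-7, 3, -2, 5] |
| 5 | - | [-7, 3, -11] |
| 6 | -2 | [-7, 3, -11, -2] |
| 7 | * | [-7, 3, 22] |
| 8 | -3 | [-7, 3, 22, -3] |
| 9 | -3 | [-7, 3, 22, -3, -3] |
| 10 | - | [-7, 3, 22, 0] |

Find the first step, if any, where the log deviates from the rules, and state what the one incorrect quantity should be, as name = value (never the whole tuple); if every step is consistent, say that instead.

step 5, top = -7

1. push -7: top = -7 (same as recorded)
2. push 3: top = 3 (checks out)
3. push -2: top = -2 (same as recorded)
4. push 5: top = 5 (matches)
5. -2 - 5 = -7 (this is not what the log shows)
First deviation found at step 5; the corrected entry is top = -7.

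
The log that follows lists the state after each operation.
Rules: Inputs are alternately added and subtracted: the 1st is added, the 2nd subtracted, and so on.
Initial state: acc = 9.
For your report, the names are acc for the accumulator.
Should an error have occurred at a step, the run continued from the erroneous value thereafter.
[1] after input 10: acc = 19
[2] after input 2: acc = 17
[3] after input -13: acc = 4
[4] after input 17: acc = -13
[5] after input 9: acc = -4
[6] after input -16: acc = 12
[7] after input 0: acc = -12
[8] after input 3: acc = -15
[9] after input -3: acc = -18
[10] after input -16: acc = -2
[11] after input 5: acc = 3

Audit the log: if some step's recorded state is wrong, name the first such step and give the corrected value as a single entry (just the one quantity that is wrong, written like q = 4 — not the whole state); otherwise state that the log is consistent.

step 7, acc = 12

Recomputing the run from the initial state:
step 1: acc = 19
step 2: acc = 17
step 3: acc = 4
step 4: acc = -13
step 5: acc = -4
step 6: acc = 12
step 7: acc = 12
step 8: acc = 9
step 9: acc = 6
step 10: acc = 22
step 11: acc = 27
The first disagreement with the log is at step 7, where the value should be acc = 12.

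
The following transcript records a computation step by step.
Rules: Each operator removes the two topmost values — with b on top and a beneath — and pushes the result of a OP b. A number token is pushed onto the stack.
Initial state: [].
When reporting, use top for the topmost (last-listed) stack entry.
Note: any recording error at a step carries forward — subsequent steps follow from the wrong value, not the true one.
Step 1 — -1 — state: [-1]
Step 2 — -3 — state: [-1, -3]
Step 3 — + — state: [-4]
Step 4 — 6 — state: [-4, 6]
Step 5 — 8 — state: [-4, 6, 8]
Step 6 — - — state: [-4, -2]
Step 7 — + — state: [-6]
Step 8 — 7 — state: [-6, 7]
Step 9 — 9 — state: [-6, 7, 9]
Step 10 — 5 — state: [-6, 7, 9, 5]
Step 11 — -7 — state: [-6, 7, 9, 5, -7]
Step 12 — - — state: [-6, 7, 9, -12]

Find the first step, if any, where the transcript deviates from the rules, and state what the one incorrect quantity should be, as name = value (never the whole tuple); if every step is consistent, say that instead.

Recomputing the run from the initial state:
step 1: [-1]
step 2: [-1, -3]
step 3: [-4]
step 4: [-4, 6]
step 5: [-4, 6, 8]
step 6: [-4, -2]
step 7: [-6]
step 8: [-6, 7]
step 9: [-6, 7, 9]
step 10: [-6, 7, 9, 5]
step 11: [-6, 7, 9, 5, -7]
step 12: [-6, 7, 9, 12]
The first disagreement with the transcript is at step 12, where the value should be top = 12.

step 12, top = 12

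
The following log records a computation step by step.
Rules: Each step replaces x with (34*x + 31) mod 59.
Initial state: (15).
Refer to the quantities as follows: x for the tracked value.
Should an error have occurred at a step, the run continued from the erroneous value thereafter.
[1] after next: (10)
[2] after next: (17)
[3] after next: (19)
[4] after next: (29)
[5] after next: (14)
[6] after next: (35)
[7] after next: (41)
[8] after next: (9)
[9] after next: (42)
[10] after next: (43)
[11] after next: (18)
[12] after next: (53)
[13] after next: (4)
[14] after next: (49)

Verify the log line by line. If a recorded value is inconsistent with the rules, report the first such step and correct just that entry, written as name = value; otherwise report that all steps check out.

step 4, x = 28

Recomputing the run from the initial state:
step 1: x = 10
step 2: x = 17
step 3: x = 19
step 4: x = 28
step 5: x = 39
step 6: x = 0
step 7: x = 31
step 8: x = 23
step 9: x = 46
step 10: x = 2
step 11: x = 40
step 12: x = 34
step 13: x = 7
step 14: x = 33
The first disagreement with the log is at step 4, where the value should be x = 28.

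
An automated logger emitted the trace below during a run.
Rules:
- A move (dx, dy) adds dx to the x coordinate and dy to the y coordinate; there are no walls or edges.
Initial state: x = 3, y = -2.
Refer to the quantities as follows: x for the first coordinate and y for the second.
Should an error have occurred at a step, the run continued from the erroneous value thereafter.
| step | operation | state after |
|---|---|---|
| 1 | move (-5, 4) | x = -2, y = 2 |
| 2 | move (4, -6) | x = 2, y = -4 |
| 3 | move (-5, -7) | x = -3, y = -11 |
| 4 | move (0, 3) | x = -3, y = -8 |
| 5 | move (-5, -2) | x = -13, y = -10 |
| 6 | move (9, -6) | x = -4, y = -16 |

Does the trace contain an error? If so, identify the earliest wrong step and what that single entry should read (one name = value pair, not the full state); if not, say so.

step 5, x = -8

1. x = 3 + (-5) = -2, y = -2 + (4) = 2 (in agreement)
2. x = -2 + (4) = 2, y = 2 + (-6) = -4 (checks out)
3. x = 2 + (-5) = -3, y = -4 + (-7) = -11 (in agreement)
4. x = -3 + (0) = -3, y = -11 + (3) = -8 (consistent with the trace)
5. x = -3 + (-5) = -8, y = -8 + (-2) = -10 (the trace disagrees here)
The earliest wrong entry is at step 5: it should read x = -8.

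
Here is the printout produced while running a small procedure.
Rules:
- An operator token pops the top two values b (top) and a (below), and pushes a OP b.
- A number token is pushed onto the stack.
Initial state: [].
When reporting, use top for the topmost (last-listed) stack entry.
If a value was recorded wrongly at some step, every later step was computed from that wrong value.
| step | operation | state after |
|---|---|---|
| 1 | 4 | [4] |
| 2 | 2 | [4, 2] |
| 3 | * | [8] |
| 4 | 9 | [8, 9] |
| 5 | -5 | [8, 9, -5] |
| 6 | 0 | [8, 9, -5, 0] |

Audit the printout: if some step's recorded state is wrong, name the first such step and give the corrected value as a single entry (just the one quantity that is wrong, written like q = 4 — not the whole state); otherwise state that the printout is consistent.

no error

Step 1: push 4: top = 4 — checks out.
Step 2: push 2: top = 2 — consistent with the printout.
Step 3: 4 * 2 = 8 — matches.
Step 4: push 9: top = 9 — no discrepancy.
Step 5: push -5: top = -5 — consistent with the printout.
Step 6: push 0: top = 0 — confirmed correct.
All steps check out; nothing to correct.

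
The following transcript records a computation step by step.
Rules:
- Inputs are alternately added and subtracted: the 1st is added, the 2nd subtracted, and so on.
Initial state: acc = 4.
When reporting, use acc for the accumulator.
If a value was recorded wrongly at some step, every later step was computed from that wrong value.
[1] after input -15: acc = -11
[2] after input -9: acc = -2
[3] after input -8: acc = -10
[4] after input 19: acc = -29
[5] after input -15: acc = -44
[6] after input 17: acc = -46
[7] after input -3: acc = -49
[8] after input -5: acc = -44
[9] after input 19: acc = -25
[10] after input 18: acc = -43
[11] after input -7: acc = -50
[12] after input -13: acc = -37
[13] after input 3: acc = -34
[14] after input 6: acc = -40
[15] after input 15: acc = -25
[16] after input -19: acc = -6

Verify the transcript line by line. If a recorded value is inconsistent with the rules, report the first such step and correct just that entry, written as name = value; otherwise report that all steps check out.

step 6, acc = -61

step 1: acc = 4 + -15 = -11 -> confirmed correct
step 2: acc = -11 - -9 = -2 -> matches
step 3: acc = -2 + -8 = -10 -> no discrepancy
step 4: acc = -10 - 19 = -29 -> consistent with the transcript
step 5: acc = -29 + -15 = -44 -> checks out
step 6: acc = -44 - 17 = -61 -> a discrepancy with the transcript
First deviation found at step 6; the corrected entry is acc = -61.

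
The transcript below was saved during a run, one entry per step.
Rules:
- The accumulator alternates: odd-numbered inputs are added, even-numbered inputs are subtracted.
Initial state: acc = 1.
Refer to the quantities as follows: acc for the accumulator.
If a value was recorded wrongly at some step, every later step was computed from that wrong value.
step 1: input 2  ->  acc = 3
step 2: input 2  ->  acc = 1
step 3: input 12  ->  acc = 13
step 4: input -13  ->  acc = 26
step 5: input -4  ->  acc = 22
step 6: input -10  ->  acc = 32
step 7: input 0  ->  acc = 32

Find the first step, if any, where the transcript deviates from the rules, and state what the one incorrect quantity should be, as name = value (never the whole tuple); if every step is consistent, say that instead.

Recomputing the run from the initial state:
step 1: acc = 3
step 2: acc = 1
step 3: acc = 13
step 4: acc = 26
step 5: acc = 22
step 6: acc = 32
step 7: acc = 32
This matches the transcript at every step.

no error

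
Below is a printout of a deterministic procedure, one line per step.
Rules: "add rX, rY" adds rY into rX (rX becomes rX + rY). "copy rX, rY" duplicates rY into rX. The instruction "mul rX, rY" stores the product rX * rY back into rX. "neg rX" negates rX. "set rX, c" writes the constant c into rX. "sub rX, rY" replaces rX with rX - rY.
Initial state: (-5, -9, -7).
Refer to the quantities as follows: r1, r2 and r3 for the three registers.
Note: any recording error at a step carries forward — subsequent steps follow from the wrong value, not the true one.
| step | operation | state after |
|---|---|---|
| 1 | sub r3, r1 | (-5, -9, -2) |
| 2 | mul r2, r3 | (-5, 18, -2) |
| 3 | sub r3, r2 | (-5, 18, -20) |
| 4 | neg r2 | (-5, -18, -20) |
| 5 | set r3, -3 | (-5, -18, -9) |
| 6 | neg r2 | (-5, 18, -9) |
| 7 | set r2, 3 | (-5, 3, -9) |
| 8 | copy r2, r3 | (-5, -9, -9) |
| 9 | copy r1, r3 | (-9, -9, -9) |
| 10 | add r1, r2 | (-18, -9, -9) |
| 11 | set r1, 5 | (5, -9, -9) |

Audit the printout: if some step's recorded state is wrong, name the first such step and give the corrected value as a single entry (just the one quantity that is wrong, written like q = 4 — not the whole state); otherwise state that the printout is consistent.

step 5, r3 = -3

Recomputing the run from the initial state:
step 1: r1 = -5, r2 = -9, r3 = -2
step 2: r1 = -5, r2 = 18, r3 = -2
step 3: r1 = -5, r2 = 18, r3 = -20
step 4: r1 = -5, r2 = -18, r3 = -20
step 5: r1 = -5, r2 = -18, r3 = -3
step 6: r1 = -5, r2 = 18, r3 = -3
step 7: r1 = -5, r2 = 3, r3 = -3
step 8: r1 = -5, r2 = -3, r3 = -3
step 9: r1 = -3, r2 = -3, r3 = -3
step 10: r1 = -6, r2 = -3, r3 = -3
step 11: r1 = 5, r2 = -3, r3 = -3
The first disagreement with the printout is at step 5, where the value should be r3 = -3.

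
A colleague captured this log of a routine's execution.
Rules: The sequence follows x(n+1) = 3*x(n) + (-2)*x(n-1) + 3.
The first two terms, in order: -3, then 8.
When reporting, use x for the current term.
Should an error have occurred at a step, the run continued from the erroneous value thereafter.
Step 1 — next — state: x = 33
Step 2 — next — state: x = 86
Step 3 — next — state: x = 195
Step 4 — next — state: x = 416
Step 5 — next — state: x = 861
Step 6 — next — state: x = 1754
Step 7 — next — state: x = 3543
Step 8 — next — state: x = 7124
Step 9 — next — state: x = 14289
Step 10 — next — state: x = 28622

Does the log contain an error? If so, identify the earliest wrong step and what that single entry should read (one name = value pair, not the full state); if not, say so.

step 1: x = 3*(8) + (-2)*(-3) + (3) = 33 -> no discrepancy
step 2: x = 3*(33) + (-2)*(8) + (3) = 86 -> in agreement
step 3: x = 3*(86) + (-2)*(33) + (3) = 195 -> matches
step 4: x = 3*(195) + (-2)*(86) + (3) = 416 -> exactly as logged
step 5: x = 3*(416) + (-2)*(195) + (3) = 861 -> checks out
step 6: x = 3*(861) + (-2)*(416) + (3) = 1754 -> agrees with the log
step 7: x = 3*(1754) + (-2)*(861) + (3) = 3543 -> agrees with the log
step 8: x = 3*(3543) + (-2)*(1754) + (3) = 7124 -> confirmed correct
step 9: x = 3*(7124) + (-2)*(3543) + (3) = 14289 -> verified
step 10: x = 3*(14289) + (-2)*(7124) + (3) = 28622 -> in agreement
All steps check out; nothing to correct.

no error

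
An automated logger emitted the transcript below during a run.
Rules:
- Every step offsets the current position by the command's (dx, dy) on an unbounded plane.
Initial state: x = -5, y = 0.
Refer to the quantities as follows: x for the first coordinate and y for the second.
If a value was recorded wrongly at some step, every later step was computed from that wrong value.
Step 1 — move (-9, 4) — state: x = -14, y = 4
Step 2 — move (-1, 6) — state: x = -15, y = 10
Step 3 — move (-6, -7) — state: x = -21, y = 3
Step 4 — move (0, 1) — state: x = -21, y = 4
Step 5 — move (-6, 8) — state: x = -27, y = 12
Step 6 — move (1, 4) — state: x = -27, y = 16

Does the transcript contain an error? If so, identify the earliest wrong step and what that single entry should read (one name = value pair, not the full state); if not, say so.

step 6, x = -26

Recomputing the run from the initial state:
step 1: x = -14, y = 4
step 2: x = -15, y = 10
step 3: x = -21, y = 3
step 4: x = -21, y = 4
step 5: x = -27, y = 12
step 6: x = -26, y = 16
The first disagreement with the transcript is at step 6, where the value should be x = -26.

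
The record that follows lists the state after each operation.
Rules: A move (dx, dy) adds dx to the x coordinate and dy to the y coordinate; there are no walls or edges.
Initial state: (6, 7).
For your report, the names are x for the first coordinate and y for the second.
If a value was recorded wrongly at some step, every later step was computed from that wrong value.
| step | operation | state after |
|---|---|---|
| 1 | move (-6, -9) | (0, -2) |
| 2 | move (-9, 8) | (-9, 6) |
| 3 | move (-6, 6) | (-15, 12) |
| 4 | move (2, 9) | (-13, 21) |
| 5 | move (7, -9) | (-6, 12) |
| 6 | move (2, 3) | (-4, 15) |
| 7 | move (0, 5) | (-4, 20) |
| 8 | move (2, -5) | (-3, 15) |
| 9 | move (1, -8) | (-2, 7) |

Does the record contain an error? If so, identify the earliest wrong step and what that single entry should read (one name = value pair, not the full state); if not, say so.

step 8, x = -2

step 1: x = 6 + (-6) = 0, y = 7 + (-9) = -2 -> matches
step 2: x = 0 + (-9) = -9, y = -2 + (8) = 6 -> no discrepancy
step 3: x = -9 + (-6) = -15, y = 6 + (6) = 12 -> exactly as logged
step 4: x = -15 + (2) = -13, y = 12 + (9) = 21 -> agrees with the record
step 5: x = -13 + (7) = -6, y = 21 + (-9) = 12 -> in agreement
step 6: x = -6 + (2) = -4, y = 12 + (3) = 15 -> same as recorded
step 7: x = -4 + (0) = -4, y = 15 + (5) = 20 -> consistent with the record
step 8: x = -4 + (2) = -2, y = 20 + (-5) = 15 -> not what was recorded
First deviation found at step 8; the corrected entry is x = -2.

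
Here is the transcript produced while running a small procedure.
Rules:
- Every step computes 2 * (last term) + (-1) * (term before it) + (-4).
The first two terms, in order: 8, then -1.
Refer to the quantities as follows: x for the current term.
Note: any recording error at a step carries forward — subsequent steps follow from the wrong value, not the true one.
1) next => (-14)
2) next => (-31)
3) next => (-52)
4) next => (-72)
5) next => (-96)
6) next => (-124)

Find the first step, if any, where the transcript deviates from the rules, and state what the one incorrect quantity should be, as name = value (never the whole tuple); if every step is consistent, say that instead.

step 4, x = -77

Step 1: x = 2*(-1) + (-1)*(8) + (-4) = -14 — agrees with the transcript.
Step 2: x = 2*(-14) + (-1)*(-1) + (-4) = -31 — confirmed correct.
Step 3: x = 2*(-31) + (-1)*(-14) + (-4) = -52 — confirmed correct.
Step 4: x = 2*(-52) + (-1)*(-31) + (-4) = -77 — the transcript has a different value.
The earliest wrong entry is at step 4: it should read x = -77.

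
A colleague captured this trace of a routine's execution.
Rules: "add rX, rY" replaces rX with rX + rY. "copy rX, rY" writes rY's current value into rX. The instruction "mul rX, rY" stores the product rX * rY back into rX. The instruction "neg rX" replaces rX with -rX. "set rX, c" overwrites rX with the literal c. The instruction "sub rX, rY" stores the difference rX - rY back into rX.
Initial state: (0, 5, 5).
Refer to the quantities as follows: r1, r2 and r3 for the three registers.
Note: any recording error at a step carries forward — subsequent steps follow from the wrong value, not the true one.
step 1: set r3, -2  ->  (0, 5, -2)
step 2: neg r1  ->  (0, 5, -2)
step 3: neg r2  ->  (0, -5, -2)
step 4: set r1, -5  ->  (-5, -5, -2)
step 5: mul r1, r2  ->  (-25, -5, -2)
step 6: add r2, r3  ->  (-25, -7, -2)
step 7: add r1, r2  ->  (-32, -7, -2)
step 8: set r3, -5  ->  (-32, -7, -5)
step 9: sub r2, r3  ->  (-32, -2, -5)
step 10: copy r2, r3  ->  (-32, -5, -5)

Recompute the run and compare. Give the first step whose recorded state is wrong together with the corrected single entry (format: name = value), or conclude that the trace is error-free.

step 5, r1 = 25

1. r3 = -2 (verified)
2. r1 = -(0) = 0 (checks out)
3. r2 = -(5) = -5 (same as recorded)
4. r1 = -5 (in agreement)
5. r1 = -5 * -5 = 25 (first mismatch against the trace)
That makes step 5 the first incorrect line — r1 = 25 is what it should show.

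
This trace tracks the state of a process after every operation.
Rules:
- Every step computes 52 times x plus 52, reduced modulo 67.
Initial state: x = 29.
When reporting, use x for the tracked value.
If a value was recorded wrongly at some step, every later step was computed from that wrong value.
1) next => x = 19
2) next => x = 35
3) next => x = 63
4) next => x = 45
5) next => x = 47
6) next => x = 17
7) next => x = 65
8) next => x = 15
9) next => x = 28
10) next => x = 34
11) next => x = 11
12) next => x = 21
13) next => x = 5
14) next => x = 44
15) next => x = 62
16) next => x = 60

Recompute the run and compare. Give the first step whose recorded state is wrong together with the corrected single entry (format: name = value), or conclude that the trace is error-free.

no error

Step 1: x = (52*29 + 52) mod 67 = 19 — verified.
Step 2: x = (52*19 + 52) mod 67 = 35 — exactly as logged.
Step 3: x = (52*35 + 52) mod 67 = 63 — consistent with the trace.
Step 4: x = (52*63 + 52) mod 67 = 45 — checks out.
Step 5: x = (52*45 + 52) mod 67 = 47 — exactly as logged.
Step 6: x = (52*47 + 52) mod 67 = 17 — no discrepancy.
Step 7: x = (52*17 + 52) mod 67 = 65 — confirmed correct.
Step 8: x = (52*65 + 52) mod 67 = 15 — exactly as logged.
Step 9: x = (52*15 + 52) mod 67 = 28 — verified.
Step 10: x = (52*28 + 52) mod 67 = 34 — exactly as logged.
Step 11: x = (52*34 + 52) mod 67 = 11 — matches.
Step 12: x = (52*11 + 52) mod 67 = 21 — in agreement.
Step 13: x = (52*21 + 52) mod 67 = 5 — consistent with the trace.
Step 14: x = (52*5 + 52) mod 67 = 44 — no discrepancy.
Step 15: x = (52*44 + 52) mod 67 = 62 — same as recorded.
Step 16: x = (52*62 + 52) mod 67 = 60 — exactly as logged.
The whole run recomputes cleanly — no discrepancies.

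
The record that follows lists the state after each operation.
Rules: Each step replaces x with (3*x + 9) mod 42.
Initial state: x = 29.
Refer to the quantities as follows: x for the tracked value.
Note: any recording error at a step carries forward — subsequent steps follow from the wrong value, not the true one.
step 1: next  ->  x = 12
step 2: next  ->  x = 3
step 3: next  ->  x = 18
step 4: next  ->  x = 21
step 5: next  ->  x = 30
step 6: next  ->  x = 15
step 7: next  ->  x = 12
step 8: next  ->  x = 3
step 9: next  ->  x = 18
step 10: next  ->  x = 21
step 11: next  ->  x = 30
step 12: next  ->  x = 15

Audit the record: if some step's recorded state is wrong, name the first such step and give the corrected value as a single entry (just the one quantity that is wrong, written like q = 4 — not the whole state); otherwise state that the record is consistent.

Recomputing the run from the initial state:
step 1: x = 12
step 2: x = 3
step 3: x = 18
step 4: x = 21
step 5: x = 30
step 6: x = 15
step 7: x = 12
step 8: x = 3
step 9: x = 18
step 10: x = 21
step 11: x = 30
step 12: x = 15
This matches the record at every step.

no error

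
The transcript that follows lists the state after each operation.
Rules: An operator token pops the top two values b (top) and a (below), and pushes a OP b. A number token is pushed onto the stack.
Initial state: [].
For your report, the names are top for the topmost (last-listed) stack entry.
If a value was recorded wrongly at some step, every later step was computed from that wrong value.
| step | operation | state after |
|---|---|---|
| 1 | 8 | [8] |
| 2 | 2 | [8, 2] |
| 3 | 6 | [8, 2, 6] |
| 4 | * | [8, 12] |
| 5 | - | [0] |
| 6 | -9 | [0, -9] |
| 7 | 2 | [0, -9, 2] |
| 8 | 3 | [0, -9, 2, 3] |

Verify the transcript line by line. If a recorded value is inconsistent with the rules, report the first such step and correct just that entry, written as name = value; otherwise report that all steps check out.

step 5, top = -4

Step 1: push 8: top = 8 — exactly as logged.
Step 2: push 2: top = 2 — checks out.
Step 3: push 6: top = 6 — agrees with the transcript.
Step 4: 2 * 6 = 12 — exactly as logged.
Step 5: 8 - 12 = -4 — not what was recorded.
Step 5 is the first one off; corrected, top = -4.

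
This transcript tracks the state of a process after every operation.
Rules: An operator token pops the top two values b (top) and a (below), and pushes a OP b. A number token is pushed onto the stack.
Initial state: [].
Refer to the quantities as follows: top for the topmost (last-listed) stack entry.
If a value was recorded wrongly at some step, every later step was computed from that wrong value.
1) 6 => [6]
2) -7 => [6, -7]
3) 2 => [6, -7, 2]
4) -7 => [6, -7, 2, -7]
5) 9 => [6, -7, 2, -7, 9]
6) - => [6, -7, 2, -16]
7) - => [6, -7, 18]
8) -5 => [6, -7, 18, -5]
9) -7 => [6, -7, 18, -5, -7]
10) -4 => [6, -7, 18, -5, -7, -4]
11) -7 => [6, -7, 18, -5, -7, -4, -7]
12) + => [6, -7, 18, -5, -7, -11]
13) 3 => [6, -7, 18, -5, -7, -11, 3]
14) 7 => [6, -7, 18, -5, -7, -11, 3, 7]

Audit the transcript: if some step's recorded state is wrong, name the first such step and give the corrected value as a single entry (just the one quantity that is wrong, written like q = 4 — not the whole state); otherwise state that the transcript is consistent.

1. push 6: top = 6 (checks out)
2. push -7: top = -7 (confirmed correct)
3. push 2: top = 2 (checks out)
4. push -7: top = -7 (checks out)
5. push 9: top = 9 (no discrepancy)
6. -7 - 9 = -16 (in agreement)
7. 2 - -16 = 18 (consistent with the transcript)
8. push -5: top = -5 (agrees with the transcript)
9. push -7: top = -7 (exactly as logged)
10. push -4: top = -4 (verified)
11. push -7: top = -7 (matches)
12. -4 + -7 = -11 (exactly as logged)
13. push 3: top = 3 (consistent with the transcript)
14. push 7: top = 7 (agrees with the transcript)
The whole run recomputes cleanly — no discrepancies.

no error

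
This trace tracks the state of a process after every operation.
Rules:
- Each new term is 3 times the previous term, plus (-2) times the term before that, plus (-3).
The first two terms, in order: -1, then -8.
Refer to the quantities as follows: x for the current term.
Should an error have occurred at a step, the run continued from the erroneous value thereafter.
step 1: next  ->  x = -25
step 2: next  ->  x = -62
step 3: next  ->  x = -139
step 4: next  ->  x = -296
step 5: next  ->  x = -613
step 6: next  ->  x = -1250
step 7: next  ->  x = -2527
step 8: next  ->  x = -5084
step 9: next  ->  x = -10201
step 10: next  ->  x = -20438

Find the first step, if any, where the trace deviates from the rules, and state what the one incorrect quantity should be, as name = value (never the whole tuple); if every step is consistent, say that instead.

Step 1: x = 3*(-8) + (-2)*(-1) + (-3) = -25 — same as recorded.
Step 2: x = 3*(-25) + (-2)*(-8) + (-3) = -62 — confirmed correct.
Step 3: x = 3*(-62) + (-2)*(-25) + (-3) = -139 — matches.
Step 4: x = 3*(-139) + (-2)*(-62) + (-3) = -296 — exactly as logged.
Step 5: x = 3*(-296) + (-2)*(-139) + (-3) = -613 — in agreement.
Step 6: x = 3*(-613) + (-2)*(-296) + (-3) = -1250 — matches.
Step 7: x = 3*(-1250) + (-2)*(-613) + (-3) = -2527 — verified.
Step 8: x = 3*(-2527) + (-2)*(-1250) + (-3) = -5084 — consistent with the trace.
Step 9: x = 3*(-5084) + (-2)*(-2527) + (-3) = -10201 — consistent with the trace.
Step 10: x = 3*(-10201) + (-2)*(-5084) + (-3) = -20438 — in agreement.
The whole run recomputes cleanly — no discrepancies.

no error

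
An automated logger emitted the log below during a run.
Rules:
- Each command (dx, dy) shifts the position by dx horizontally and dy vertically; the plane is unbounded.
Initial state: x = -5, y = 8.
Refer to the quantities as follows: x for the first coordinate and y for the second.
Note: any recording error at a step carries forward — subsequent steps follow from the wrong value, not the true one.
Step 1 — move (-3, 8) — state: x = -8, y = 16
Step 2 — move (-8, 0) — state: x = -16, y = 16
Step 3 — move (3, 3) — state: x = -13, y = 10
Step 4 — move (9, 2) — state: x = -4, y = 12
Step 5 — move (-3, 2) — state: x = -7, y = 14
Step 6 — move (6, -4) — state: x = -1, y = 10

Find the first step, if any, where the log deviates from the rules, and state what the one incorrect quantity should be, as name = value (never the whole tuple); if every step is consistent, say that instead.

step 3, y = 19

1. x = -5 + (-3) = -8, y = 8 + (8) = 16 (no discrepancy)
2. x = -8 + (-8) = -16, y = 16 + (0) = 16 (agrees with the log)
3. x = -16 + (3) = -13, y = 16 + (3) = 19 (the recorded entry deviates here)
The audit stops at step 3: the recorded entry is wrong and should be y = 19.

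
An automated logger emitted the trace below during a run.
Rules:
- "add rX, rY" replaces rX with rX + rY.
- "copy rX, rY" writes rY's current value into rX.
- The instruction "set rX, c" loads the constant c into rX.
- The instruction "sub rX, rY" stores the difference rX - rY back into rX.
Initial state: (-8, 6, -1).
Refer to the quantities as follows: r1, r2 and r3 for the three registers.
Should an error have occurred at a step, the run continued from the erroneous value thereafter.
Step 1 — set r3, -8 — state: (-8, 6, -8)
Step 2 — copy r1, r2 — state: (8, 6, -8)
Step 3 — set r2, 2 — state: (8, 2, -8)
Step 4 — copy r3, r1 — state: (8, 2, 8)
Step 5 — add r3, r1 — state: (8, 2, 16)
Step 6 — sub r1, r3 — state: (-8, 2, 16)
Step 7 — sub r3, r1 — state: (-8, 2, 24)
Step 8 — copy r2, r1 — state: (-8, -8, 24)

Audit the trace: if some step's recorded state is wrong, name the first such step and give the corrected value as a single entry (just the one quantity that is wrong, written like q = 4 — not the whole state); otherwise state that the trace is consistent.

step 2, r1 = 6

Recomputing the run from the initial state:
step 1: r1 = -8, r2 = 6, r3 = -8
step 2: r1 = 6, r2 = 6, r3 = -8
step 3: r1 = 6, r2 = 2, r3 = -8
step 4: r1 = 6, r2 = 2, r3 = 6
step 5: r1 = 6, r2 = 2, r3 = 12
step 6: r1 = -6, r2 = 2, r3 = 12
step 7: r1 = -6, r2 = 2, r3 = 18
step 8: r1 = -6, r2 = -6, r3 = 18
The first disagreement with the trace is at step 2, where the value should be r1 = 6.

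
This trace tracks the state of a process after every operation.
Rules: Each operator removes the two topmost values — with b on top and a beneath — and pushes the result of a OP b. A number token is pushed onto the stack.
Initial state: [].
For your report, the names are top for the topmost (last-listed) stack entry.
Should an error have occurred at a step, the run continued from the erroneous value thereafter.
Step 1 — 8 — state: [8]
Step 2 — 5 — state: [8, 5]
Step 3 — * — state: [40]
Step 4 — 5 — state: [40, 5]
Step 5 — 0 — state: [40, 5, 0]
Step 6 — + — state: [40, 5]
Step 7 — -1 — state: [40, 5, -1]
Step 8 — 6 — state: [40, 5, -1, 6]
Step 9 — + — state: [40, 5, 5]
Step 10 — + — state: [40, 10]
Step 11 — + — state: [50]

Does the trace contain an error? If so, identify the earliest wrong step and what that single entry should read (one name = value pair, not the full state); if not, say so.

step 1: push 8: top = 8 -> in agreement
step 2: push 5: top = 5 -> verified
step 3: 8 * 5 = 40 -> agrees with the trace
step 4: push 5: top = 5 -> checks out
step 5: push 0: top = 0 -> verified
step 6: 5 + 0 = 5 -> confirmed correct
step 7: push -1: top = -1 -> checks out
step 8: push 6: top = 6 -> same as recorded
step 9: -1 + 6 = 5 -> verified
step 10: 5 + 5 = 10 -> same as recorded
step 11: 40 + 10 = 50 -> agrees with the trace
No step deviates from the rules.

no error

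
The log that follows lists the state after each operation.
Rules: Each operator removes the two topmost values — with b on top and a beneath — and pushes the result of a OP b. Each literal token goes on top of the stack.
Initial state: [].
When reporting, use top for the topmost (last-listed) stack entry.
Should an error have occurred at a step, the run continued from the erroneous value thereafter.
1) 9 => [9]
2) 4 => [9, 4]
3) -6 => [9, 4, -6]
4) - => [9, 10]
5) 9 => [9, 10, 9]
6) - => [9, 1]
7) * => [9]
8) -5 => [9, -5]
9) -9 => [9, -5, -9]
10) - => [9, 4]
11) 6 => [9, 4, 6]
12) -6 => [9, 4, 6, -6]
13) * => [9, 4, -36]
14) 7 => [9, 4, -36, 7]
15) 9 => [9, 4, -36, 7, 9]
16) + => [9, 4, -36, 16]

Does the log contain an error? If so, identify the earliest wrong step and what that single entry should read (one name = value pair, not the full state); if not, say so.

no error

1. push 9: top = 9 (exactly as logged)
2. push 4: top = 4 (confirmed correct)
3. push -6: top = -6 (no discrepancy)
4. 4 - -6 = 10 (verified)
5. push 9: top = 9 (agrees with the log)
6. 10 - 9 = 1 (verified)
7. 9 * 1 = 9 (matches)
8. push -5: top = -5 (agrees with the log)
9. push -9: top = -9 (verified)
10. -5 - -9 = 4 (consistent with the log)
11. push 6: top = 6 (confirmed correct)
12. push -6: top = -6 (checks out)
13. 6 * -6 = -36 (verified)
14. push 7: top = 7 (checks out)
15. push 9: top = 9 (exactly as logged)
16. 7 + 9 = 16 (verified)
The recomputation confirms every line.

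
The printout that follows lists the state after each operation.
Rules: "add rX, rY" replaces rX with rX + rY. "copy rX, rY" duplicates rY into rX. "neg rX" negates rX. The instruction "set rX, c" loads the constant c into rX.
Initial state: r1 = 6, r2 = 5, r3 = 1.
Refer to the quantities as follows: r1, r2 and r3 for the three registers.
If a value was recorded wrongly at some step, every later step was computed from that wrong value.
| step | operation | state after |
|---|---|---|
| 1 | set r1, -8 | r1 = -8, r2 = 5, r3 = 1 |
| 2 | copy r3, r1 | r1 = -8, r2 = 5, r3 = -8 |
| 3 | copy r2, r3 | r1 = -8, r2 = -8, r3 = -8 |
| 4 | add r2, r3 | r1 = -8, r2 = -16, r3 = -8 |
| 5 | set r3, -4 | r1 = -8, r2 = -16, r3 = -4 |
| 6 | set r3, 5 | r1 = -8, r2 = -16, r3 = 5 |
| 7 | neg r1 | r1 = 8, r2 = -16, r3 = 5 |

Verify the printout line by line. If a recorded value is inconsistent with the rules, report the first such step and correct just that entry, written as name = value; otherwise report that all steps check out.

no error

Recomputing the run from the initial state:
step 1: r1 = -8, r2 = 5, r3 = 1
step 2: r1 = -8, r2 = 5, r3 = -8
step 3: r1 = -8, r2 = -8, r3 = -8
step 4: r1 = -8, r2 = -16, r3 = -8
step 5: r1 = -8, r2 = -16, r3 = -4
step 6: r1 = -8, r2 = -16, r3 = 5
step 7: r1 = 8, r2 = -16, r3 = 5
This matches the printout at every step.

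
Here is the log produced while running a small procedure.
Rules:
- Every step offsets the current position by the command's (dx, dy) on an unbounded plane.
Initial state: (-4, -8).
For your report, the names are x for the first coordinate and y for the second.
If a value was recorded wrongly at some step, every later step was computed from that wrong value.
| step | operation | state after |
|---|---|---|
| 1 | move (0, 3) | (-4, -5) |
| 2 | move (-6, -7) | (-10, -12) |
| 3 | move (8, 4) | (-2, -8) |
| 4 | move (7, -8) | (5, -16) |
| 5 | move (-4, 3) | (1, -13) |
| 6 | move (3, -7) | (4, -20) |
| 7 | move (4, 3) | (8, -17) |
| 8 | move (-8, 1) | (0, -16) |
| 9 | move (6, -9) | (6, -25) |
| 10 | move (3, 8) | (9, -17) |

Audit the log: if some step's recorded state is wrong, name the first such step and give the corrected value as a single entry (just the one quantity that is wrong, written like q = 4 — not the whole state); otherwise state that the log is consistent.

Recomputing the run from the initial state:
step 1: x = -4, y = -5
step 2: x = -10, y = -12
step 3: x = -2, y = -8
step 4: x = 5, y = -16
step 5: x = 1, y = -13
step 6: x = 4, y = -20
step 7: x = 8, y = -17
step 8: x = 0, y = -16
step 9: x = 6, y = -25
step 10: x = 9, y = -17
This matches the log at every step.

no error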